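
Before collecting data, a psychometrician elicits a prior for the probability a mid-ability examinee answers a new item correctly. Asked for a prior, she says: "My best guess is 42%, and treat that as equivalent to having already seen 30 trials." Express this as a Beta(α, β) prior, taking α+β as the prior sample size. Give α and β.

Under the effective-sample-size interpretation, Beta(α, β) has prior mean α/(α+β) and prior sample size α+β.
So α+β = 30 and α/(α+β) = 0.42, giving α = 0.42·30 = 12.6 and β = 30 − 12.6 = 17.4.

α = 12.6, β = 17.4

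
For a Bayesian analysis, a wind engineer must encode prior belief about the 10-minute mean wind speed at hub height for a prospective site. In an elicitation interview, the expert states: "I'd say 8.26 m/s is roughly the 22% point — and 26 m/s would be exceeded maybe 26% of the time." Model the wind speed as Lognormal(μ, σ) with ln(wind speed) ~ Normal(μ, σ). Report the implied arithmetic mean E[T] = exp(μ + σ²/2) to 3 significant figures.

E[T] ≈ 21.4 m/s

If T ~ Lognormal(μ,σ) then ln T ~ Normal(μ,σ), so the p-quantile of ln T is μ + z_p·σ.
ln(8.26) = 2.111 and ln(26) = 3.258; z_{0.22} = -0.7722, z_{0.74} = 0.6433.
σ = (3.258 − 2.111)/(0.6433 − (-0.7722)) = 0.810.
μ = 2.111 − (-0.7722)·0.810 = 2.737.
E[T] = exp(μ + σ²/2) = exp(2.737 + 0.3281) = 21.4 m/s.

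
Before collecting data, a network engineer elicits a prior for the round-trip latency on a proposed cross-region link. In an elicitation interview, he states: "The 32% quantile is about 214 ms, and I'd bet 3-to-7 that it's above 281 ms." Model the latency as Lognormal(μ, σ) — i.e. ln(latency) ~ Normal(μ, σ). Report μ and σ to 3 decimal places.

If T ~ Lognormal(μ,σ) then ln T ~ Normal(μ,σ), so the p-quantile of ln T is μ + z_p·σ.
ln(214) = 5.366 and ln(281) = 5.638; z_{0.32} = -0.4677, z_{0.7} = 0.5244.
σ = (5.638 − 5.366)/(0.5244 − (-0.4677)) = 0.275.
μ = 5.366 − (-0.4677)·0.275 = 5.494.

μ ≈ 5.494, σ ≈ 0.275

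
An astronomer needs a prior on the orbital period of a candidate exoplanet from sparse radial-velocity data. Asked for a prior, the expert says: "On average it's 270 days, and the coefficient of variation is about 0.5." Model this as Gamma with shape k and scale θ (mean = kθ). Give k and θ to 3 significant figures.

k ≈ 4, θ ≈ 67.5

For Gamma(k, scale θ): mean = kθ, variance = kθ², so CV = 1/√k.
CV = 0.5, hence k = 1/CV² = 4.
Then θ = mean/k = 270/4 = 67.5.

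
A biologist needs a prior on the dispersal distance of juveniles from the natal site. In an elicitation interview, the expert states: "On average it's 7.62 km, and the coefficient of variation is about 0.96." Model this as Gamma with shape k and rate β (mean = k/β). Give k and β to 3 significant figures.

k ≈ 1.09, β ≈ 0.142

For Gamma(k, rate β): mean = k/β, variance = k/β², so CV = 1/√k.
CV = 0.96, hence k = 1/CV² = 1.09.
Then β = k/mean = 1.09/7.62 = 0.142.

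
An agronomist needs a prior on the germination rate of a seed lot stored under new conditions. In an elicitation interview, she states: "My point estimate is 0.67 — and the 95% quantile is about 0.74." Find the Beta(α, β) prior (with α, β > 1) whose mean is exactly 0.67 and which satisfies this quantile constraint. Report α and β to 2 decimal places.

α ≈ 77.34, β ≈ 38.09

With mean 0.67 fixed, write α = 0.67s, β = 0.33s where s = α+β.
Need P(θ < 0.74) = 0.95 under Beta(0.67s, 0.33s). Normal approximation: (q−m)/√(m(1−m)/s) ≈ z_{0.95} = 1.64, so s ≈ 0.67·0.33·(1.64)²/(0.74−0.67)² = 122.1.
At s = 122.1: P(θ<0.74) ≈ 0.955. Adjusting to match 0.95 gives s ≈ 115.43.
So α = 0.67·115.43 ≈ 77.34, β = 0.33·115.43 ≈ 38.09.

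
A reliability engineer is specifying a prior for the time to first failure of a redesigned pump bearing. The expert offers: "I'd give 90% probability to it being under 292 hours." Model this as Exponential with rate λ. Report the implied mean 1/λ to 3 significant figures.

P(T < 292.0) = 1 − e^(−λ·292.0) = 0.9, so λ = −ln(1−0.9)/292.0 = −ln(0.1)/292.0 = 0.00789.
Mean = 1/λ = 127 hours.

mean ≈ 127 hours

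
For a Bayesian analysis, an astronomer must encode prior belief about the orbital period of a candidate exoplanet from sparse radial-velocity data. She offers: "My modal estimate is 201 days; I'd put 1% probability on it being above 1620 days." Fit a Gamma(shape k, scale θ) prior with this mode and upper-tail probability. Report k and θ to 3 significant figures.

k ≈ 1.77, θ ≈ 261

Gamma(k,θ) with k>1 has mode (k−1)θ, so θ = 201/(k−1).
Need P(X < 1620) = 0.99 with θ tied to k this way. Start at k = 2, θ = 201: P(X<1620) ≈ 0.997.
Too high — lower k to spread out. Iterating converges to k ≈ 1.77.
Then θ = 201/(1.77−1) ≈ 261.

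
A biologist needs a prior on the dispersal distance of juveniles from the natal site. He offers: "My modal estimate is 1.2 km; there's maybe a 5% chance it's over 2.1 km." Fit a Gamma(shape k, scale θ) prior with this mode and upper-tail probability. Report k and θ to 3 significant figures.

k ≈ 9.91, θ ≈ 0.135

Gamma(k,θ) with k>1 has mode (k−1)θ, so θ = 1.2/(k−1).
Need P(X < 2.1) = 0.95 with θ tied to k this way. Start at k = 2, θ = 1.2: P(X<2.1) ≈ 0.522.
Too low — raise k to concentrate. Iterating converges to k ≈ 9.91.
Then θ = 1.2/(9.91−1) ≈ 0.135.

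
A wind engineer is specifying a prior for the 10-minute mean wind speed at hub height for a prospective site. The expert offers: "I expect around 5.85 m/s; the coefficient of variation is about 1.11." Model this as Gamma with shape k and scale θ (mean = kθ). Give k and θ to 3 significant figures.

k ≈ 0.812, θ ≈ 7.21

For Gamma(k, scale θ): mean = kθ, variance = kθ², so CV = 1/√k.
CV = 1.11, hence k = 1/CV² = 0.812.
Then θ = mean/k = 5.85/0.812 = 7.21.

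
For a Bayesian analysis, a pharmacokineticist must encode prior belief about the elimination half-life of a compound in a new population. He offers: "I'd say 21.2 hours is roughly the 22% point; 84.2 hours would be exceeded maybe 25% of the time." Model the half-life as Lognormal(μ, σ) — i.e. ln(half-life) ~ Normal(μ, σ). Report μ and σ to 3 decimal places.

μ ≈ 3.790, σ ≈ 0.953

If T ~ Lognormal(μ,σ) then ln T ~ Normal(μ,σ), so the p-quantile of ln T is μ + z_p·σ.
ln(21.2) = 3.054 and ln(84.2) = 4.433; z_{0.22} = -0.7722, z_{0.75} = 0.6745.
σ = (4.433 − 3.054)/(0.6745 − (-0.7722)) = 0.953.
μ = 3.054 − (-0.7722)·0.953 = 3.790.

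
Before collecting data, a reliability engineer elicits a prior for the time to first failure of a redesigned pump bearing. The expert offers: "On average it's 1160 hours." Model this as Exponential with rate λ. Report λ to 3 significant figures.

Exponential mean = 1/λ, so λ = 1/1160.0 = 0.000862.

λ ≈ 0.000862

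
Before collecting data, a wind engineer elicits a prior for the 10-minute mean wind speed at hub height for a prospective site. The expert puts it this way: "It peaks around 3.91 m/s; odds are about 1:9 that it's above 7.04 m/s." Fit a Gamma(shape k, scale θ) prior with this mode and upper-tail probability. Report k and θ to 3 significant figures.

Gamma(k,θ) with k>1 has mode (k−1)θ, so θ = 3.91/(k−1).
Need P(X < 7.04) = 0.9 with θ tied to k this way. Start at k = 2, θ = 3.91: P(X<7.04) ≈ 0.537.
Too low — raise k to concentrate. Iterating converges to k ≈ 6.51.
Then θ = 3.91/(6.51−1) ≈ 0.71.

k ≈ 6.51, θ ≈ 0.71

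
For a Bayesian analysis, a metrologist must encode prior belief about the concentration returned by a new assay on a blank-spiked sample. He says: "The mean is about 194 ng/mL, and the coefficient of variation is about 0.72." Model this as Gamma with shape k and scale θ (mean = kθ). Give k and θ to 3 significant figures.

k ≈ 1.93, θ ≈ 101

For Gamma(k, scale θ): mean = kθ, variance = kθ², so CV = 1/√k.
CV = 0.72, hence k = 1/CV² = 1.93.
Then θ = mean/k = 194/1.93 = 101.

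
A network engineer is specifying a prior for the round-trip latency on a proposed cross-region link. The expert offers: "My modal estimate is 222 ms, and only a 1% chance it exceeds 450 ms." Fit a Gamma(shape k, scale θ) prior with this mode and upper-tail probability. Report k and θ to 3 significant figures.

Gamma(k,θ) with k>1 has mode (k−1)θ, so θ = 222/(k−1).
Need P(X < 450) = 0.99 with θ tied to k this way. Start at k = 2, θ = 222: P(X<450) ≈ 0.601.
Too low — raise k to concentrate. Iterating converges to k ≈ 10.8.
Then θ = 222/(10.8−1) ≈ 22.6.

k ≈ 10.8, θ ≈ 22.6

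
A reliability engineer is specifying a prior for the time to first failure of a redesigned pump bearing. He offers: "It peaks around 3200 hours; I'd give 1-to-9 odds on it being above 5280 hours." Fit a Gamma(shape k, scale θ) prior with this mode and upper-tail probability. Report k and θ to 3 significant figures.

Gamma(k,θ) with k>1 has mode (k−1)θ, so θ = 3200/(k−1).
Need P(X < 5280) = 0.9 with θ tied to k this way. Start at k = 2, θ = 3200: P(X<5280) ≈ 0.491.
Too low — raise k to concentrate. Iterating converges to k ≈ 8.52.
Then θ = 3200/(8.52−1) ≈ 425.

k ≈ 8.52, θ ≈ 425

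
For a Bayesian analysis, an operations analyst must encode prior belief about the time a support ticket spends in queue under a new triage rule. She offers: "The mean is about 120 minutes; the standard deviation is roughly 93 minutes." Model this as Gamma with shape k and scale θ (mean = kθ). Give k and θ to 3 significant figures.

For Gamma(k, scale θ): mean = kθ, variance = kθ², so CV = 1/√k.
CV = SD/mean = 93/120 = 0.775, hence k = 1/CV² = 1.66.
Then θ = mean/k = 120/1.66 = 72.1.

k ≈ 1.66, θ ≈ 72.1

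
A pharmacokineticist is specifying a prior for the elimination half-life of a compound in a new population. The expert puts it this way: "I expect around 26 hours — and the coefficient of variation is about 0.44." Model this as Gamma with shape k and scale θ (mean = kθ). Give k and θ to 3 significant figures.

For Gamma(k, scale θ): mean = kθ, variance = kθ², so CV = 1/√k.
CV = 0.44, hence k = 1/CV² = 5.17.
Then θ = mean/k = 26/5.17 = 5.03.

k ≈ 5.17, θ ≈ 5.03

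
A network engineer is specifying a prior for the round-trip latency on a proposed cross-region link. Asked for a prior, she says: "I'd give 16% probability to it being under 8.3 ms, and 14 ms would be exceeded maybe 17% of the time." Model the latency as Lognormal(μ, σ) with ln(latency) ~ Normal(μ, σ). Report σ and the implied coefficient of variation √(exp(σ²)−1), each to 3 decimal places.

If T ~ Lognormal(μ,σ) then ln T ~ Normal(μ,σ), so the p-quantile of ln T is μ + z_p·σ.
ln(8.3) = 2.116 and ln(14) = 2.639; z_{0.16} = -0.9945, z_{0.83} = 0.9542.
σ = (2.639 − 2.116)/(0.9542 − (-0.9945)) = 0.268.
μ = 2.116 − (-0.9945)·0.268 = 2.383.
CV = √(exp(σ²)−1) = √(exp(0.0720)−1) = 0.273.

σ ≈ 0.268, CV ≈ 0.273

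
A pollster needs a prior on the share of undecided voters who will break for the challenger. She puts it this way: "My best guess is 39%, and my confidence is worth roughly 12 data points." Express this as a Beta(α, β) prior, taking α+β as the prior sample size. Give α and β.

Under the effective-sample-size interpretation, Beta(α, β) has prior mean α/(α+β) and prior sample size α+β.
So α+β = 12 and α/(α+β) = 0.39, giving α = 0.39·12 = 4.68 and β = 12 − 4.68 = 7.32.

α = 4.68, β = 7.32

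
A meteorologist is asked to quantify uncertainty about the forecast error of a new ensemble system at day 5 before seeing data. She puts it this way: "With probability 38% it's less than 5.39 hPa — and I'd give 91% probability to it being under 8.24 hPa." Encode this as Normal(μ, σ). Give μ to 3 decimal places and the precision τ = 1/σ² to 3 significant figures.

μ = 5.919, τ = 0.334

The p-quantile of Normal(μ,σ) is μ + z_p·σ, with z_{0.38} = -0.3055 and z_{0.91} = 1.341.
Eliminate σ: μ = (z₂·x₁ − z₁·x₂)/(z₂ − z₁) = (1.341·5.39 − (-0.3055)·8.24)/1.646 = 5.919.
Then σ = (x₂ − x₁)/(z₂ − z₁) = (8.24 − 5.39)/1.646 = 1.731.
Precision τ = 1/σ² = 1/1.731² = 0.334.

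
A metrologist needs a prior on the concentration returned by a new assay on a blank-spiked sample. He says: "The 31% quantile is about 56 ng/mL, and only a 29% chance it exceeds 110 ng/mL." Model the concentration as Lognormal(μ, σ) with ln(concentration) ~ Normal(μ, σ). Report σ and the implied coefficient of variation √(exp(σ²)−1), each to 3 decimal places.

σ ≈ 0.643, CV ≈ 0.716

If T ~ Lognormal(μ,σ) then ln T ~ Normal(μ,σ), so the p-quantile of ln T is μ + z_p·σ.
ln(56) = 4.025 and ln(110) = 4.7; z_{0.31} = -0.4959, z_{0.71} = 0.5534.
σ = (4.7 − 4.025)/(0.5534 − (-0.4959)) = 0.643.
μ = 4.025 − (-0.4959)·0.643 = 4.344.
CV = √(exp(σ²)−1) = √(exp(0.4140)−1) = 0.716.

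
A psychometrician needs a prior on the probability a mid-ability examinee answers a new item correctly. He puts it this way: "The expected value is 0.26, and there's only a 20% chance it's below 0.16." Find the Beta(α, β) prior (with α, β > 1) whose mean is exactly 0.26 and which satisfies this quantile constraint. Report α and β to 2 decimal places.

α ≈ 3.68, β ≈ 10.47

With mean 0.26 fixed, write α = 0.26s, β = 0.74s where s = α+β.
Need P(θ < 0.16) = 0.2 under Beta(0.26s, 0.74s). Normal approximation: (q−m)/√(m(1−m)/s) ≈ z_{0.2} = -0.842, so s ≈ 0.26·0.74·(-0.842)²/(0.16−0.26)² = 13.6.
At s = 13.6: P(θ<0.16) ≈ 0.206. Adjusting to match 0.2 gives s ≈ 14.15.
So α = 0.26·14.15 ≈ 3.68, β = 0.74·14.15 ≈ 10.47.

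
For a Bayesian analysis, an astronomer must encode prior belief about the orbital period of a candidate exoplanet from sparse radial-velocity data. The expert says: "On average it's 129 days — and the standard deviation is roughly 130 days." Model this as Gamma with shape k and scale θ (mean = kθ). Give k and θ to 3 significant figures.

For Gamma(k, scale θ): mean = kθ, variance = kθ², so CV = 1/√k.
CV = SD/mean = 130/129 = 1.008, hence k = 1/CV² = 0.985.
Then θ = mean/k = 129/0.985 = 131.

k ≈ 0.985, θ ≈ 131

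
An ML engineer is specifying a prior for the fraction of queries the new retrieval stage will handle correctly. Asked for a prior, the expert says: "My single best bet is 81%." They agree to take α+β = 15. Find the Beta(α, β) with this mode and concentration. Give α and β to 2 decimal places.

For α,β > 1 the Beta mode is (α−1)/(α+β−2). With α+β = 15, the mode is (α−1)/13.
Set (α−1)/13 = 0.81 → α = 1 + 0.81·13 = 11.53.
β = 15 − α = 3.47.

α = 11.53, β = 3.47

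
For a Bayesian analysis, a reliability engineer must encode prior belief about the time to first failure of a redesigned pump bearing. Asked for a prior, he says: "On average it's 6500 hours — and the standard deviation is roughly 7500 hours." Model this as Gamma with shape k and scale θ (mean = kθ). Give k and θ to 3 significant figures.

For Gamma(k, scale θ): mean = kθ, variance = kθ², so CV = 1/√k.
CV = SD/mean = 7500/6500 = 1.154, hence k = 1/CV² = 0.751.
Then θ = mean/k = 6500/0.751 = 8650.

k ≈ 0.751, θ ≈ 8650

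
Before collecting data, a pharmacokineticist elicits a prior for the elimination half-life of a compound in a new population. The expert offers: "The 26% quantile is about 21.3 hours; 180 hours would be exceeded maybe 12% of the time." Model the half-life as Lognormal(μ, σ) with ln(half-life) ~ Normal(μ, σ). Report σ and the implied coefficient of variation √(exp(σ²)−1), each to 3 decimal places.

σ ≈ 1.174, CV ≈ 1.722

If T ~ Lognormal(μ,σ) then ln T ~ Normal(μ,σ), so the p-quantile of ln T is μ + z_p·σ.
ln(21.3) = 3.059 and ln(180) = 5.193; z_{0.26} = -0.6433, z_{0.88} = 1.175.
σ = (5.193 − 3.059)/(1.175 − (-0.6433)) = 1.174.
μ = 3.059 − (-0.6433)·1.174 = 3.814.
CV = √(exp(σ²)−1) = √(exp(1.3777)−1) = 1.722.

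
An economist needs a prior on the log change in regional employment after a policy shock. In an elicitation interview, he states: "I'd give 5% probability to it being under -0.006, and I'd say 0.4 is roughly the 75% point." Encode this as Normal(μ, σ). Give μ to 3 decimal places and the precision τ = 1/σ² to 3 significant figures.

μ = 0.282, τ = 32.6

For Normal(μ,σ), the p-quantile is μ + z_p·σ. Here z_{0.05} = -1.645, z_{0.75} = 0.6745.
So -0.006 = μ − 1.645σ and 0.4 = μ + 0.6745σ.
Subtracting: σ = (0.4 − -0.006)/(0.6745 − (-1.645)) = 0.175.
Then μ = -0.006 − (-1.645)·0.175 = 0.282.
Precision τ = 1/σ² = 1/0.175² = 32.6.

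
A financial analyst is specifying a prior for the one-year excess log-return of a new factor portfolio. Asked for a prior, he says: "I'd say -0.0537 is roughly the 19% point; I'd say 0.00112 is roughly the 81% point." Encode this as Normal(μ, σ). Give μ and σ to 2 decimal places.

μ = -0.03, σ = 0.03

For Normal(μ,σ), the p-quantile is μ + z_p·σ. Here z_{0.19} = -0.8779, z_{0.81} = 0.8779.
So -0.0537 = μ − 0.8779σ and 0.00112 = μ + 0.8779σ.
Subtracting: σ = (0.00112 − -0.0537)/(0.8779 − (-0.8779)) = 0.03.
Then μ = -0.0537 − (-0.8779)·0.03 = -0.03.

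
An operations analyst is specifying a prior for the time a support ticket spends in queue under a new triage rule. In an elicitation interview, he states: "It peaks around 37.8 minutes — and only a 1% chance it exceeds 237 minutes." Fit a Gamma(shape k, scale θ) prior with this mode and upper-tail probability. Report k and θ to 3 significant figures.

k ≈ 2.08, θ ≈ 34.9

Gamma(k,θ) with k>1 has mode (k−1)θ, so θ = 37.8/(k−1).
Need P(X < 237) = 0.99 with θ tied to k this way. Start at k = 2, θ = 37.8: P(X<237) ≈ 0.986.
Too low — raise k to concentrate. Iterating converges to k ≈ 2.08.
Then θ = 37.8/(2.08−1) ≈ 34.9.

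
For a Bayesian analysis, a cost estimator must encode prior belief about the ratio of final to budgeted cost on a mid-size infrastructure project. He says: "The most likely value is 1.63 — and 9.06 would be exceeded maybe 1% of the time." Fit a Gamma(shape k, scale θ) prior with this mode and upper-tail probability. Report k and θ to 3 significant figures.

Gamma(k,θ) with k>1 has mode (k−1)θ, so θ = 1.63/(k−1).
Need P(X < 9.06) = 0.99 with θ tied to k this way. Start at k = 2, θ = 1.63: P(X<9.06) ≈ 0.975.
Too low — raise k to concentrate. Iterating converges to k ≈ 2.29.
Then θ = 1.63/(2.29−1) ≈ 1.26.

k ≈ 2.29, θ ≈ 1.26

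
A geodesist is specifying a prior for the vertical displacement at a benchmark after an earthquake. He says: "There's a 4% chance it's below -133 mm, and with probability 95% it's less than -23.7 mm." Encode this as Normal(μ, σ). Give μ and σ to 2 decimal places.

The p-quantile of Normal(μ,σ) is μ + z_p·σ, with z_{0.04} = -1.751 and z_{0.95} = 1.645.
Eliminate σ: μ = (z₂·x₁ − z₁·x₂)/(z₂ − z₁) = (1.645·-133 − (-1.751)·-23.7)/3.396 = -76.65.
Then σ = (x₂ − x₁)/(z₂ − z₁) = (-23.7 − -133)/3.396 = 32.19.

μ = -76.65, σ = 32.19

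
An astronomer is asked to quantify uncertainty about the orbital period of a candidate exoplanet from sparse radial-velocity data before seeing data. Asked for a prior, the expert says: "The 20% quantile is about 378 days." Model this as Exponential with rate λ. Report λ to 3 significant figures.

P(T < 378.0) = 1 − e^(−λ·378.0) = 0.2, so λ = −ln(1−0.2)/378.0 = −ln(0.8)/378.0 = 0.00059.

λ ≈ 0.00059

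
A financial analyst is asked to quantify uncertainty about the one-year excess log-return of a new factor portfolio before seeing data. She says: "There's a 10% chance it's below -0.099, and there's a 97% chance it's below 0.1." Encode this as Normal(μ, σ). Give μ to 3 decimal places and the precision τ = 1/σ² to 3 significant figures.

For Normal(μ,σ), the p-quantile is μ + z_p·σ. Here z_{0.1} = -1.282, z_{0.97} = 1.881.
So -0.099 = μ − 1.282σ and 0.1 = μ + 1.881σ.
Subtracting: σ = (0.1 − -0.099)/(1.881 − (-1.282)) = 0.063.
Then μ = -0.099 − (-1.282)·0.063 = -0.018.
Precision τ = 1/σ² = 1/0.06293² = 253.

μ = -0.018, τ = 253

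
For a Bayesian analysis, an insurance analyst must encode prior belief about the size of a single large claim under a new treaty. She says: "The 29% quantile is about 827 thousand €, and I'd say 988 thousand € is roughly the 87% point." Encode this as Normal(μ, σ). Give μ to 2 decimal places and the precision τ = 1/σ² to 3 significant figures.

The p-quantile of Normal(μ,σ) is μ + z_p·σ, with z_{0.29} = -0.5534 and z_{0.87} = 1.126.
Eliminate σ: μ = (z₂·x₁ − z₁·x₂)/(z₂ − z₁) = (1.126·827 − (-0.5534)·988)/1.68 = 880.04.
Then σ = (x₂ − x₁)/(z₂ − z₁) = (988 − 827)/1.68 = 95.85.
Precision τ = 1/σ² = 1/95.85² = 0.000109.

μ = 880.04, τ = 0.000109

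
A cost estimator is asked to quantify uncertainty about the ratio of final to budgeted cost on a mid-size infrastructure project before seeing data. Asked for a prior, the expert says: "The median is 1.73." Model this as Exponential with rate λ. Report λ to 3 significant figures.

λ ≈ 0.401

Exponential median = ln 2 / λ, so λ = ln 2 / 1.73 = 0.401.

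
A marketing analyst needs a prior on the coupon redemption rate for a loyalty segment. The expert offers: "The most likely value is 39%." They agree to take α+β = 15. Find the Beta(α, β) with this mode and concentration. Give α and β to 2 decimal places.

For α,β > 1 the Beta mode is (α−1)/(α+β−2). With α+β = 15, the mode is (α−1)/13.
Set (α−1)/13 = 0.39 → α = 1 + 0.39·13 = 6.07.
β = 15 − α = 8.93.

α = 6.07, β = 8.93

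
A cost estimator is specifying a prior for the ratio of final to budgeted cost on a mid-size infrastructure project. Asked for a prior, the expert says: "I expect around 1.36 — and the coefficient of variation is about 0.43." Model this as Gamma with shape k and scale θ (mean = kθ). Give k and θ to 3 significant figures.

k ≈ 5.41, θ ≈ 0.251

For Gamma(k, scale θ): mean = kθ, variance = kθ², so CV = 1/√k.
CV = 0.43, hence k = 1/CV² = 5.41.
Then θ = mean/k = 1.36/5.41 = 0.251.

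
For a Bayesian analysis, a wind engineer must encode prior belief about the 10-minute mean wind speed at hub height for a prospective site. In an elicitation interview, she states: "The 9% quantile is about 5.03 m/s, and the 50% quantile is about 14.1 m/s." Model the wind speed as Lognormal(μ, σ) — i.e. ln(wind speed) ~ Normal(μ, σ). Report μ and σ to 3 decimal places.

μ ≈ 2.646, σ ≈ 0.769

If T ~ Lognormal(μ,σ) then ln T ~ Normal(μ,σ), so the p-quantile of ln T is μ + z_p·σ.
ln(5.03) = 1.615 and ln(14.1) = 2.646; z_{0.09} = -1.341, z_{0.5} = 0.
σ = (2.646 − 1.615)/(0 − (-1.341)) = 0.769.
μ = 1.615 − (-1.341)·0.769 = 2.646.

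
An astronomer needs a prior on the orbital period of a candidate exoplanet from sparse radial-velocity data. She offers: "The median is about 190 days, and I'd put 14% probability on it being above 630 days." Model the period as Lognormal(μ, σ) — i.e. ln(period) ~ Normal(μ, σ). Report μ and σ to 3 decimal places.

If T ~ Lognormal(μ,σ) then ln T ~ Normal(μ,σ), so the p-quantile of ln T is μ + z_p·σ.
ln(190) = 5.247 and ln(630) = 6.446; z_{0.5} = 0, z_{0.86} = 1.08.
σ = (6.446 − 5.247)/(1.08 − (0)) = 1.110.
μ = 5.247 − (0)·1.110 = 5.247.

μ ≈ 5.247, σ ≈ 1.110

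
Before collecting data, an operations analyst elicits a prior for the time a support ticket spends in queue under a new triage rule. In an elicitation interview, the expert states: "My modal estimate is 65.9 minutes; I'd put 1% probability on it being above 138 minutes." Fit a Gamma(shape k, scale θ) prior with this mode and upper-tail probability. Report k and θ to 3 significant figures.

Gamma(k,θ) with k>1 has mode (k−1)θ, so θ = 65.9/(k−1).
Need P(X < 138) = 0.99 with θ tied to k this way. Start at k = 2, θ = 65.9: P(X<138) ≈ 0.619.
Too low — raise k to concentrate. Iterating converges to k ≈ 9.91.
Then θ = 65.9/(9.91−1) ≈ 7.39.

k ≈ 9.91, θ ≈ 7.39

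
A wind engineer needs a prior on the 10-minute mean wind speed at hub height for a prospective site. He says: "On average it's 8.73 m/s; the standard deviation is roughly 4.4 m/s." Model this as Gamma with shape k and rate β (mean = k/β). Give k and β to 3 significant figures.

k ≈ 3.94, β ≈ 0.451

For Gamma(k, rate β): mean = k/β, variance = k/β², so CV = 1/√k.
CV = SD/mean = 4.4/8.73 = 0.504, hence k = 1/CV² = 3.94.
Then β = k/mean = 3.94/8.73 = 0.451.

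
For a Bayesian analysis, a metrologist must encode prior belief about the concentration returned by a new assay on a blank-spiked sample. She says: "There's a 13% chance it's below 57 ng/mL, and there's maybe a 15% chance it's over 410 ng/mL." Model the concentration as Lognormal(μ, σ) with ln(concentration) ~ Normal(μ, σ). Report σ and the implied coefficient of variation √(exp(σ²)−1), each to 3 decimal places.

If T ~ Lognormal(μ,σ) then ln T ~ Normal(μ,σ), so the p-quantile of ln T is μ + z_p·σ.
ln(57) = 4.043 and ln(410) = 6.016; z_{0.13} = -1.126, z_{0.85} = 1.036.
σ = (6.016 − 4.043)/(1.036 − (-1.126)) = 0.912.
μ = 4.043 − (-1.126)·0.912 = 5.071.
CV = √(exp(σ²)−1) = √(exp(0.8323)−1) = 1.140.

σ ≈ 0.912, CV ≈ 1.140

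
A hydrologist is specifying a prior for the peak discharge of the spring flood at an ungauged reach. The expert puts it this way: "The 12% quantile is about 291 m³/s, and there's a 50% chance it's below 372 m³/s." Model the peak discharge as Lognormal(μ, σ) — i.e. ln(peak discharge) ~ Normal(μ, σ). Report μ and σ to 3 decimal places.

μ ≈ 5.919, σ ≈ 0.209

If T ~ Lognormal(μ,σ) then ln T ~ Normal(μ,σ), so the p-quantile of ln T is μ + z_p·σ.
ln(291) = 5.673 and ln(372) = 5.919; z_{0.12} = -1.175, z_{0.5} = 0.
σ = (5.919 − 5.673)/(0 − (-1.175)) = 0.209.
μ = 5.673 − (-1.175)·0.209 = 5.919.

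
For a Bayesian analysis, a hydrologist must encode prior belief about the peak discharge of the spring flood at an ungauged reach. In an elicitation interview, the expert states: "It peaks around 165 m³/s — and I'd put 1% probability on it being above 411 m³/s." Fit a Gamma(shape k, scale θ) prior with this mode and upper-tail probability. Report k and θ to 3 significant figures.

Gamma(k,θ) with k>1 has mode (k−1)θ, so θ = 165/(k−1).
Need P(X < 411) = 0.99 with θ tied to k this way. Start at k = 2, θ = 165: P(X<411) ≈ 0.711.
Too low — raise k to concentrate. Iterating converges to k ≈ 6.64.
Then θ = 165/(6.64−1) ≈ 29.3.

k ≈ 6.64, θ ≈ 29.3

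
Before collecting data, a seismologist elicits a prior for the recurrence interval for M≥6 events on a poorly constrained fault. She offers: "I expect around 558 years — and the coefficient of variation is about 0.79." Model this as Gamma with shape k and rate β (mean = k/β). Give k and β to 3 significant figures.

For Gamma(k, rate β): mean = k/β, variance = k/β², so CV = 1/√k.
CV = 0.79, hence k = 1/CV² = 1.6.
Then β = k/mean = 1.6/558 = 0.00287.

k ≈ 1.6, β ≈ 0.00287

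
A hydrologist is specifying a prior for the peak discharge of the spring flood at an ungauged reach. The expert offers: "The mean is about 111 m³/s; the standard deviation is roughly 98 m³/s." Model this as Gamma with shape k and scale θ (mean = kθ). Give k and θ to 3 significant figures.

k ≈ 1.28, θ ≈ 86.5

For Gamma(k, scale θ): mean = kθ, variance = kθ², so CV = 1/√k.
CV = SD/mean = 98/111 = 0.8829, hence k = 1/CV² = 1.28.
Then θ = mean/k = 111/1.28 = 86.5.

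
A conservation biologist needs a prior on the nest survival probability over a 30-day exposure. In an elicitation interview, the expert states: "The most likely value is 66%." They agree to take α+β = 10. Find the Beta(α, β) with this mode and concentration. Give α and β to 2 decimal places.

For α,β > 1 the Beta mode is (α−1)/(α+β−2). With α+β = 10, the mode is (α−1)/8.
Set (α−1)/8 = 0.66 → α = 1 + 0.66·8 = 6.28.
β = 10 − α = 3.72.

α = 6.28, β = 3.72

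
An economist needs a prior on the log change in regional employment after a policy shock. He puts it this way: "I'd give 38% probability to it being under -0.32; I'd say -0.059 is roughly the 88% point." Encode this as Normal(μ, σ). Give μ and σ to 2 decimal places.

For Normal(μ,σ), the p-quantile is μ + z_p·σ. Here z_{0.38} = -0.3055, z_{0.88} = 1.175.
So -0.32 = μ − 0.3055σ and -0.059 = μ + 1.175σ.
Subtracting: σ = (-0.059 − -0.32)/(1.175 − (-0.3055)) = 0.18.
Then μ = -0.32 − (-0.3055)·0.18 = -0.27.

μ = -0.27, σ = 0.18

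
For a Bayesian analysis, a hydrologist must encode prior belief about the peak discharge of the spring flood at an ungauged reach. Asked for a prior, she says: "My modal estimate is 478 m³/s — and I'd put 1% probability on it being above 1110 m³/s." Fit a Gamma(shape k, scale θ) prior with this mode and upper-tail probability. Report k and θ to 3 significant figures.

k ≈ 7.72, θ ≈ 71.2

Gamma(k,θ) with k>1 has mode (k−1)θ, so θ = 478/(k−1).
Need P(X < 1110) = 0.99 with θ tied to k this way. Start at k = 2, θ = 478: P(X<1110) ≈ 0.674.
Too low — raise k to concentrate. Iterating converges to k ≈ 7.72.
Then θ = 478/(7.72−1) ≈ 71.2.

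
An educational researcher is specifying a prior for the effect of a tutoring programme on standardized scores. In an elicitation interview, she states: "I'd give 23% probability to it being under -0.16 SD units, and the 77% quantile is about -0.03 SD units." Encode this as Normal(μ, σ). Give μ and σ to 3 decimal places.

μ = -0.095, σ = 0.088

For Normal(μ,σ), the p-quantile is μ + z_p·σ. Here z_{0.23} = -0.7388, z_{0.77} = 0.7388.
So -0.16 = μ − 0.7388σ and -0.03 = μ + 0.7388σ.
Subtracting: σ = (-0.03 − -0.16)/(0.7388 − (-0.7388)) = 0.088.
Then μ = -0.16 − (-0.7388)·0.088 = -0.095.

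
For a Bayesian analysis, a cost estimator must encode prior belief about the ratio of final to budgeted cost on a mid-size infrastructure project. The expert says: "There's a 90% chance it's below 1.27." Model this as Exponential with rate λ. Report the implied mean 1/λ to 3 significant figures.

P(T < 1.27) = 1 − e^(−λ·1.27) = 0.9, so λ = −ln(1−0.9)/1.27 = −ln(0.1)/1.27 = 1.81.
Mean = 1/λ = 0.552.

mean ≈ 0.552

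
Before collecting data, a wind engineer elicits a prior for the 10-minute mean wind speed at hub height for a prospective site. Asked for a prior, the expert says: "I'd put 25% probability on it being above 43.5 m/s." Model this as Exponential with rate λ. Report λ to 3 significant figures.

P(T > 43.5) = e^(−λ·43.5) = 0.25, so λ = −ln(0.25)/43.5 = 0.0319.

λ ≈ 0.0319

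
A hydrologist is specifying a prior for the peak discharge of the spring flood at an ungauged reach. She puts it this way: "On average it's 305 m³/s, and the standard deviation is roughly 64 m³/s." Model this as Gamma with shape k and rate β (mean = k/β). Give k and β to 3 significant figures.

For Gamma(k, rate β): mean = k/β, variance = k/β², so CV = 1/√k.
CV = SD/mean = 64/305 = 0.2098, hence k = 1/CV² = 22.7.
Then β = k/mean = 22.7/305 = 0.0745.

k ≈ 22.7, β ≈ 0.0745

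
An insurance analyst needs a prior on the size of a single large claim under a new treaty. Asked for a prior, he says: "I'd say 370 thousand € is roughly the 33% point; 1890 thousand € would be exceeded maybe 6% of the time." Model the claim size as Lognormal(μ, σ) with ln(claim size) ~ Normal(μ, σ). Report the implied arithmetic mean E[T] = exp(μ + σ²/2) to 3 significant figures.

E[T] ≈ 741 thousand €

If T ~ Lognormal(μ,σ) then ln T ~ Normal(μ,σ), so the p-quantile of ln T is μ + z_p·σ.
ln(370) = 5.914 and ln(1890) = 7.544; z_{0.33} = -0.4399, z_{0.94} = 1.555.
σ = (7.544 − 5.914)/(1.555 − (-0.4399)) = 0.818.
μ = 5.914 − (-0.4399)·0.818 = 6.273.
E[T] = exp(μ + σ²/2) = exp(6.273 + 0.3342) = 741 thousand €.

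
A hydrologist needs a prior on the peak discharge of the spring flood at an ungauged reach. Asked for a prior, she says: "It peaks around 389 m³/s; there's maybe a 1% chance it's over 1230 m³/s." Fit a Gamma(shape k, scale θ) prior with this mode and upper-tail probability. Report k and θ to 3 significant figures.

Gamma(k,θ) with k>1 has mode (k−1)θ, so θ = 389/(k−1).
Need P(X < 1230) = 0.99 with θ tied to k this way. Start at k = 2, θ = 389: P(X<1230) ≈ 0.824.
Too low — raise k to concentrate. Iterating converges to k ≈ 4.35.
Then θ = 389/(4.35−1) ≈ 116.

k ≈ 4.35, θ ≈ 116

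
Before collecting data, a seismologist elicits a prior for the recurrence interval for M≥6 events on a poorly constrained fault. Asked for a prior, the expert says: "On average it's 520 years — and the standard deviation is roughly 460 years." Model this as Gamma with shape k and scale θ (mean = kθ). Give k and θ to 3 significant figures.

For Gamma(k, scale θ): mean = kθ, variance = kθ², so CV = 1/√k.
CV = SD/mean = 460/520 = 0.8846, hence k = 1/CV² = 1.28.
Then θ = mean/k = 520/1.28 = 407.

k ≈ 1.28, θ ≈ 407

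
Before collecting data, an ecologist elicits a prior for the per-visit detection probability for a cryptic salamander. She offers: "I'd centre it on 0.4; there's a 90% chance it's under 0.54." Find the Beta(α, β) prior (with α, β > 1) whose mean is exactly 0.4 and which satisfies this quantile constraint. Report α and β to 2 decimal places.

α ≈ 8.15, β ≈ 12.23

With mean 0.4 fixed, write α = 0.4s, β = 0.6s where s = α+β.
Need P(θ < 0.54) = 0.9 under Beta(0.4s, 0.6s). Normal approximation: (q−m)/√(m(1−m)/s) ≈ z_{0.9} = 1.28, so s ≈ 0.4·0.6·(1.28)²/(0.54−0.4)² = 20.1.
At s = 20.1: P(θ<0.54) ≈ 0.899. Adjusting to match 0.9 gives s ≈ 20.38.
So α = 0.4·20.38 ≈ 8.15, β = 0.6·20.38 ≈ 12.23.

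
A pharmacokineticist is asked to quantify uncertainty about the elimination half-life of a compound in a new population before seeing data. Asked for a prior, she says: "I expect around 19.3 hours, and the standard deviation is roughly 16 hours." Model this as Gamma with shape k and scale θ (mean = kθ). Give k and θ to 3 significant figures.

For Gamma(k, scale θ): mean = kθ, variance = kθ², so CV = 1/√k.
CV = SD/mean = 16/19.3 = 0.829, hence k = 1/CV² = 1.46.
Then θ = mean/k = 19.3/1.46 = 13.3.

k ≈ 1.46, θ ≈ 13.3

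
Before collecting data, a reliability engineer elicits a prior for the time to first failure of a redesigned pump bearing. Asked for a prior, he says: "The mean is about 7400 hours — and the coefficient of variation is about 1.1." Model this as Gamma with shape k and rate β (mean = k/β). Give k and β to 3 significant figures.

k ≈ 0.826, β ≈ 0.000112

For Gamma(k, rate β): mean = k/β, variance = k/β², so CV = 1/√k.
CV = 1.1, hence k = 1/CV² = 0.826.
Then β = k/mean = 0.826/7400 = 0.000112.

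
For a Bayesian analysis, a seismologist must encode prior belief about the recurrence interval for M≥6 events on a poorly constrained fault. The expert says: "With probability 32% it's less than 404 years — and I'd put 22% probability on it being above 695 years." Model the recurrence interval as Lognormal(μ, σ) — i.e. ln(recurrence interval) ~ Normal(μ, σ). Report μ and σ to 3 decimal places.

If T ~ Lognormal(μ,σ) then ln T ~ Normal(μ,σ), so the p-quantile of ln T is μ + z_p·σ.
ln(404) = 6.001 and ln(695) = 6.544; z_{0.32} = -0.4677, z_{0.78} = 0.7722.
σ = (6.544 − 6.001)/(0.7722 − (-0.4677)) = 0.438.
μ = 6.001 − (-0.4677)·0.438 = 6.206.

μ ≈ 6.206, σ ≈ 0.438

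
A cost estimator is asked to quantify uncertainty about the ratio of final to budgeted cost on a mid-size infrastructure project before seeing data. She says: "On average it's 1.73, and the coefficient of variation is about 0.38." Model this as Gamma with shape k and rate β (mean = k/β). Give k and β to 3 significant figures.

For Gamma(k, rate β): mean = k/β, variance = k/β², so CV = 1/√k.
CV = 0.38, hence k = 1/CV² = 6.93.
Then β = k/mean = 6.93/1.73 = 4.

k ≈ 6.93, β ≈ 4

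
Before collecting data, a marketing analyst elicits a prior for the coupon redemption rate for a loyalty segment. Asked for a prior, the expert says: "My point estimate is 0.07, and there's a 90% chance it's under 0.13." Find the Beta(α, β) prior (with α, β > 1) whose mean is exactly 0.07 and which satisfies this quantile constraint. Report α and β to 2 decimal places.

α ≈ 2.27, β ≈ 30.16

With mean 0.07 fixed, write α = 0.07s, β = 0.93s where s = α+β.
Need P(θ < 0.13) = 0.9 under Beta(0.07s, 0.93s). Normal approximation: (q−m)/√(m(1−m)/s) ≈ z_{0.9} = 1.28, so s ≈ 0.07·0.93·(1.28)²/(0.13−0.07)² = 29.7.
At s = 29.7: P(θ<0.13) ≈ 0.893. Adjusting to match 0.9 gives s ≈ 32.43.
So α = 0.07·32.43 ≈ 2.27, β = 0.93·32.43 ≈ 30.16.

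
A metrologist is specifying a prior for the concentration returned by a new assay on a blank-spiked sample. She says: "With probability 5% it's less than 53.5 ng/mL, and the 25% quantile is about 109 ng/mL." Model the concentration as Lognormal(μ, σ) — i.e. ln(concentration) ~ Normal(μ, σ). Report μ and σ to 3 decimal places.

μ ≈ 5.186, σ ≈ 0.733

If T ~ Lognormal(μ,σ) then ln T ~ Normal(μ,σ), so the p-quantile of ln T is μ + z_p·σ.
ln(53.5) = 3.98 and ln(109) = 4.691; z_{0.05} = -1.645, z_{0.25} = -0.6745.
σ = (4.691 − 3.98)/(-0.6745 − (-1.645)) = 0.733.
μ = 3.98 − (-1.645)·0.733 = 5.186.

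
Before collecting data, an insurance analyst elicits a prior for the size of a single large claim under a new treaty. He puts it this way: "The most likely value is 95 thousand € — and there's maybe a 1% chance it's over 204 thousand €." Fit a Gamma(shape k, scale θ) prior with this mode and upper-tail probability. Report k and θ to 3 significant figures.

Gamma(k,θ) with k>1 has mode (k−1)θ, so θ = 95/(k−1).
Need P(X < 204) = 0.99 with θ tied to k this way. Start at k = 2, θ = 95: P(X<204) ≈ 0.632.
Too low — raise k to concentrate. Iterating converges to k ≈ 9.29.
Then θ = 95/(9.29−1) ≈ 11.5.

k ≈ 9.29, θ ≈ 11.5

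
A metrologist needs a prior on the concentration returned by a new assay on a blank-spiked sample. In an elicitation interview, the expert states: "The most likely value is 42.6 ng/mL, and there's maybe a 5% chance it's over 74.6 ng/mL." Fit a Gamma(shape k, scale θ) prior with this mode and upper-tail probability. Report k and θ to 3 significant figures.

k ≈ 9.89, θ ≈ 4.79

Gamma(k,θ) with k>1 has mode (k−1)θ, so θ = 42.6/(k−1).
Need P(X < 74.6) = 0.95 with θ tied to k this way. Start at k = 2, θ = 42.6: P(X<74.6) ≈ 0.522.
Too low — raise k to concentrate. Iterating converges to k ≈ 9.89.
Then θ = 42.6/(9.89−1) ≈ 4.79.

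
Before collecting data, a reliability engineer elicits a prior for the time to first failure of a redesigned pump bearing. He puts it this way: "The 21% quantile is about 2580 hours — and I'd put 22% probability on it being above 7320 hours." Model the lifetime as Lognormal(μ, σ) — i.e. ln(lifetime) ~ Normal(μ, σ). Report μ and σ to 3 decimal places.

If T ~ Lognormal(μ,σ) then ln T ~ Normal(μ,σ), so the p-quantile of ln T is μ + z_p·σ.
ln(2580) = 7.856 and ln(7320) = 8.898; z_{0.21} = -0.8064, z_{0.78} = 0.7722.
σ = (8.898 − 7.856)/(0.7722 − (-0.8064)) = 0.661.
μ = 7.856 − (-0.8064)·0.661 = 8.388.

μ ≈ 8.388, σ ≈ 0.661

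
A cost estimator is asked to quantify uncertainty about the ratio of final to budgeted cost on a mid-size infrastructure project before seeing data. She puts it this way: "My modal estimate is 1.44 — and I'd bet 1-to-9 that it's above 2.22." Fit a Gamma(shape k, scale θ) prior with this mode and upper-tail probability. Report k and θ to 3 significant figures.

Gamma(k,θ) with k>1 has mode (k−1)θ, so θ = 1.44/(k−1).
Need P(X < 2.22) = 0.9 with θ tied to k this way. Start at k = 2, θ = 1.44: P(X<2.22) ≈ 0.456.
Too low — raise k to concentrate. Iterating converges to k ≈ 11.
Then θ = 1.44/(11−1) ≈ 0.144.

k ≈ 11, θ ≈ 0.144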